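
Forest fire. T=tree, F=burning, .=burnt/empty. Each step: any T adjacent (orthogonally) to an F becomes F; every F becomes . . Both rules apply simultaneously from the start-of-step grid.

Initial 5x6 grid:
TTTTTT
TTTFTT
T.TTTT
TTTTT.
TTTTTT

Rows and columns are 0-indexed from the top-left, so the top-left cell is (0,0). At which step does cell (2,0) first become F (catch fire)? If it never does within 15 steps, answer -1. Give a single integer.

Step 1: cell (2,0)='T' (+4 fires, +1 burnt)
Step 2: cell (2,0)='T' (+7 fires, +4 burnt)
Step 3: cell (2,0)='T' (+7 fires, +7 burnt)
Step 4: cell (2,0)='F' (+5 fires, +7 burnt)
  -> target ignites at step 4
Step 5: cell (2,0)='.' (+3 fires, +5 burnt)
Step 6: cell (2,0)='.' (+1 fires, +3 burnt)
Step 7: cell (2,0)='.' (+0 fires, +1 burnt)
  fire out at step 7

4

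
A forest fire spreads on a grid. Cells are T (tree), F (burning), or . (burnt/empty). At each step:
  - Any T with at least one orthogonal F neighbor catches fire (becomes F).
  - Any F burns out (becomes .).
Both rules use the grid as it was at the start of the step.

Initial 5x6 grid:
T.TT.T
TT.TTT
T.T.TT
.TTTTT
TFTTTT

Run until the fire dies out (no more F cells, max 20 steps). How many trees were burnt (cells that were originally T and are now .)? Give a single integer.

Step 1: +3 fires, +1 burnt (F count now 3)
Step 2: +2 fires, +3 burnt (F count now 2)
Step 3: +3 fires, +2 burnt (F count now 3)
Step 4: +2 fires, +3 burnt (F count now 2)
Step 5: +2 fires, +2 burnt (F count now 2)
Step 6: +2 fires, +2 burnt (F count now 2)
Step 7: +2 fires, +2 burnt (F count now 2)
Step 8: +2 fires, +2 burnt (F count now 2)
Step 9: +1 fires, +2 burnt (F count now 1)
Step 10: +0 fires, +1 burnt (F count now 0)
Fire out after step 10
Initially T: 23, now '.': 26
Total burnt (originally-T cells now '.'): 19

Answer: 19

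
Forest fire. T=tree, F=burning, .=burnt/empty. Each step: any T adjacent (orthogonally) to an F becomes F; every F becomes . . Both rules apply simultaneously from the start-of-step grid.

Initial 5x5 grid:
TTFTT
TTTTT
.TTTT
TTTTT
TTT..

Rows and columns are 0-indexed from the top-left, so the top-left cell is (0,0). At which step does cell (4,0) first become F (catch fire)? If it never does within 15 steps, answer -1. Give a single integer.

Step 1: cell (4,0)='T' (+3 fires, +1 burnt)
Step 2: cell (4,0)='T' (+5 fires, +3 burnt)
Step 3: cell (4,0)='T' (+5 fires, +5 burnt)
Step 4: cell (4,0)='T' (+4 fires, +5 burnt)
Step 5: cell (4,0)='T' (+3 fires, +4 burnt)
Step 6: cell (4,0)='F' (+1 fires, +3 burnt)
  -> target ignites at step 6
Step 7: cell (4,0)='.' (+0 fires, +1 burnt)
  fire out at step 7

6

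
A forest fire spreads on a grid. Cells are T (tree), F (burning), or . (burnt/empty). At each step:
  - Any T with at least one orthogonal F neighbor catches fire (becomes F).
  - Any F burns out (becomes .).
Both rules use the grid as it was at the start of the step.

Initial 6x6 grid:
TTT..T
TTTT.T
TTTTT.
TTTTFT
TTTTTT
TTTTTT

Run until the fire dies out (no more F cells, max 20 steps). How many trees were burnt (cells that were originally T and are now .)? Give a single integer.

Step 1: +4 fires, +1 burnt (F count now 4)
Step 2: +5 fires, +4 burnt (F count now 5)
Step 3: +6 fires, +5 burnt (F count now 6)
Step 4: +5 fires, +6 burnt (F count now 5)
Step 5: +5 fires, +5 burnt (F count now 5)
Step 6: +3 fires, +5 burnt (F count now 3)
Step 7: +1 fires, +3 burnt (F count now 1)
Step 8: +0 fires, +1 burnt (F count now 0)
Fire out after step 8
Initially T: 31, now '.': 34
Total burnt (originally-T cells now '.'): 29

Answer: 29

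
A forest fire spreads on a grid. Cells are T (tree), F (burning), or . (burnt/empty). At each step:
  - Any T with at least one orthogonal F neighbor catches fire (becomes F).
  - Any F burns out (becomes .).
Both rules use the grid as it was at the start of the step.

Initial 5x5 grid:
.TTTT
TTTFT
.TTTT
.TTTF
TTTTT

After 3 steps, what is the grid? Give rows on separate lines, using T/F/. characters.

Step 1: 7 trees catch fire, 2 burn out
  .TTFT
  TTF.F
  .TTFF
  .TTF.
  TTTTF
Step 2: 6 trees catch fire, 7 burn out
  .TF.F
  TF...
  .TF..
  .TF..
  TTTF.
Step 3: 5 trees catch fire, 6 burn out
  .F...
  F....
  .F...
  .F...
  TTF..

.F...
F....
.F...
.F...
TTF..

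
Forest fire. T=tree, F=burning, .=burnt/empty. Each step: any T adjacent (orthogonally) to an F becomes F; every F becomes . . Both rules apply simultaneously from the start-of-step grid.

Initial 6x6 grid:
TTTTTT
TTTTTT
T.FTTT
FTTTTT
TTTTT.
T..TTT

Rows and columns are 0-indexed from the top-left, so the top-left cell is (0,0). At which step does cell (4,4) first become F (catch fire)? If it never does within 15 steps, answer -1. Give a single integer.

Step 1: cell (4,4)='T' (+6 fires, +2 burnt)
Step 2: cell (4,4)='T' (+9 fires, +6 burnt)
Step 3: cell (4,4)='T' (+7 fires, +9 burnt)
Step 4: cell (4,4)='F' (+5 fires, +7 burnt)
  -> target ignites at step 4
Step 5: cell (4,4)='.' (+2 fires, +5 burnt)
Step 6: cell (4,4)='.' (+1 fires, +2 burnt)
Step 7: cell (4,4)='.' (+0 fires, +1 burnt)
  fire out at step 7

4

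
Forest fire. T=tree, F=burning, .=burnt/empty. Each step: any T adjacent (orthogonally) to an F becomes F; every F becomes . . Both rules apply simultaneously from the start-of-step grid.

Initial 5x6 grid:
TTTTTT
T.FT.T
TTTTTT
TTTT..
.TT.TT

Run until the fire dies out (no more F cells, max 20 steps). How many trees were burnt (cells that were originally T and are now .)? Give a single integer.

Answer: 21

Derivation:
Step 1: +3 fires, +1 burnt (F count now 3)
Step 2: +5 fires, +3 burnt (F count now 5)
Step 3: +7 fires, +5 burnt (F count now 7)
Step 4: +5 fires, +7 burnt (F count now 5)
Step 5: +1 fires, +5 burnt (F count now 1)
Step 6: +0 fires, +1 burnt (F count now 0)
Fire out after step 6
Initially T: 23, now '.': 28
Total burnt (originally-T cells now '.'): 21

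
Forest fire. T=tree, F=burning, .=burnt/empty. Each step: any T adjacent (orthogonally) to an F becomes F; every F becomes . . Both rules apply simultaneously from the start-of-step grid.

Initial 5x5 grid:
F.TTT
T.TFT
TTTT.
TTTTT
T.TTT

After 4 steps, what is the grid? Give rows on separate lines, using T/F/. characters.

Step 1: 5 trees catch fire, 2 burn out
  ..TFT
  F.F.F
  TTTF.
  TTTTT
  T.TTT
Step 2: 5 trees catch fire, 5 burn out
  ..F.F
  .....
  FTF..
  TTTFT
  T.TTT
Step 3: 5 trees catch fire, 5 burn out
  .....
  .....
  .F...
  FTF.F
  T.TFT
Step 4: 4 trees catch fire, 5 burn out
  .....
  .....
  .....
  .F...
  F.F.F

.....
.....
.....
.F...
F.F.F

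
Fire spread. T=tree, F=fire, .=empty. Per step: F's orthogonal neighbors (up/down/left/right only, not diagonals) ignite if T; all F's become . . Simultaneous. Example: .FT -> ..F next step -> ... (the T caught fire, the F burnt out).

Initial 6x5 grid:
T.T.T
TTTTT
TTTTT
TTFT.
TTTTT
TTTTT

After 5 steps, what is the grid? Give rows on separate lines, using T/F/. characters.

Step 1: 4 trees catch fire, 1 burn out
  T.T.T
  TTTTT
  TTFTT
  TF.F.
  TTFTT
  TTTTT
Step 2: 7 trees catch fire, 4 burn out
  T.T.T
  TTFTT
  TF.FT
  F....
  TF.FT
  TTFTT
Step 3: 9 trees catch fire, 7 burn out
  T.F.T
  TF.FT
  F...F
  .....
  F...F
  TF.FT
Step 4: 4 trees catch fire, 9 burn out
  T...T
  F...F
  .....
  .....
  .....
  F...F
Step 5: 2 trees catch fire, 4 burn out
  F...F
  .....
  .....
  .....
  .....
  .....

F...F
.....
.....
.....
.....
.....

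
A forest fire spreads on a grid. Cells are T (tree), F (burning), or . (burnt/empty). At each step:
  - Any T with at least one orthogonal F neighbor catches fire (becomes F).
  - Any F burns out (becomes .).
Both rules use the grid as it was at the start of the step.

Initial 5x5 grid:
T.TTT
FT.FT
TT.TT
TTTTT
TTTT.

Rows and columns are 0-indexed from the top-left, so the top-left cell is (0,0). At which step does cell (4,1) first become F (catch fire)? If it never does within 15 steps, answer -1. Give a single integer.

Step 1: cell (4,1)='T' (+6 fires, +2 burnt)
Step 2: cell (4,1)='T' (+6 fires, +6 burnt)
Step 3: cell (4,1)='T' (+5 fires, +6 burnt)
Step 4: cell (4,1)='F' (+2 fires, +5 burnt)
  -> target ignites at step 4
Step 5: cell (4,1)='.' (+0 fires, +2 burnt)
  fire out at step 5

4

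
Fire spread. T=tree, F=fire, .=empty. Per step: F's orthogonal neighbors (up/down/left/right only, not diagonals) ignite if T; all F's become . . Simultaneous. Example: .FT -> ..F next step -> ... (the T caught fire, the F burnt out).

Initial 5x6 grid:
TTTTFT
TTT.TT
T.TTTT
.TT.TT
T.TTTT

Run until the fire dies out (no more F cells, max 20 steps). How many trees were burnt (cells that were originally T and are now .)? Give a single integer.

Step 1: +3 fires, +1 burnt (F count now 3)
Step 2: +3 fires, +3 burnt (F count now 3)
Step 3: +5 fires, +3 burnt (F count now 5)
Step 4: +5 fires, +5 burnt (F count now 5)
Step 5: +4 fires, +5 burnt (F count now 4)
Step 6: +3 fires, +4 burnt (F count now 3)
Step 7: +0 fires, +3 burnt (F count now 0)
Fire out after step 7
Initially T: 24, now '.': 29
Total burnt (originally-T cells now '.'): 23

Answer: 23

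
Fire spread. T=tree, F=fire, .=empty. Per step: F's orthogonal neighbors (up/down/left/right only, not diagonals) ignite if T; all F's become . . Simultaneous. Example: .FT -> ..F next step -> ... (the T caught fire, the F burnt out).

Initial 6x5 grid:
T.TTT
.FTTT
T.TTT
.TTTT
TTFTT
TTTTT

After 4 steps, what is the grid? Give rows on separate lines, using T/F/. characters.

Step 1: 5 trees catch fire, 2 burn out
  T.TTT
  ..FTT
  T.TTT
  .TFTT
  TF.FT
  TTFTT
Step 2: 9 trees catch fire, 5 burn out
  T.FTT
  ...FT
  T.FTT
  .F.FT
  F...F
  TF.FT
Step 3: 6 trees catch fire, 9 burn out
  T..FT
  ....F
  T..FT
  ....F
  .....
  F...F
Step 4: 2 trees catch fire, 6 burn out
  T...F
  .....
  T...F
  .....
  .....
  .....

T...F
.....
T...F
.....
.....
.....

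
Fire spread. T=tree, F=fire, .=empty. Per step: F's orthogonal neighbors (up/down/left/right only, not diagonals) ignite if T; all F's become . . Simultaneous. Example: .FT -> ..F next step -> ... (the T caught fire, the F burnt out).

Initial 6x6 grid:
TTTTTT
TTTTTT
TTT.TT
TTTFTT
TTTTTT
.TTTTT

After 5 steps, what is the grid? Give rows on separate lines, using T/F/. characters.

Step 1: 3 trees catch fire, 1 burn out
  TTTTTT
  TTTTTT
  TTT.TT
  TTF.FT
  TTTFTT
  .TTTTT
Step 2: 7 trees catch fire, 3 burn out
  TTTTTT
  TTTTTT
  TTF.FT
  TF...F
  TTF.FT
  .TTFTT
Step 3: 9 trees catch fire, 7 burn out
  TTTTTT
  TTFTFT
  TF...F
  F.....
  TF...F
  .TF.FT
Step 4: 9 trees catch fire, 9 burn out
  TTFTFT
  TF.F.F
  F.....
  ......
  F.....
  .F...F
Step 5: 4 trees catch fire, 9 burn out
  TF.F.F
  F.....
  ......
  ......
  ......
  ......

TF.F.F
F.....
......
......
......
......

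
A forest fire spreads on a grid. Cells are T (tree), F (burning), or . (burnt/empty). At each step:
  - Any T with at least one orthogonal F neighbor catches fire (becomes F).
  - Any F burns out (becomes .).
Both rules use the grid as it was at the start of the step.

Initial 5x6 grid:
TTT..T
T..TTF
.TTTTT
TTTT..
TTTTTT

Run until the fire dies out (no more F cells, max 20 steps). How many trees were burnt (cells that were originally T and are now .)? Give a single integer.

Answer: 18

Derivation:
Step 1: +3 fires, +1 burnt (F count now 3)
Step 2: +2 fires, +3 burnt (F count now 2)
Step 3: +1 fires, +2 burnt (F count now 1)
Step 4: +2 fires, +1 burnt (F count now 2)
Step 5: +3 fires, +2 burnt (F count now 3)
Step 6: +3 fires, +3 burnt (F count now 3)
Step 7: +3 fires, +3 burnt (F count now 3)
Step 8: +1 fires, +3 burnt (F count now 1)
Step 9: +0 fires, +1 burnt (F count now 0)
Fire out after step 9
Initially T: 22, now '.': 26
Total burnt (originally-T cells now '.'): 18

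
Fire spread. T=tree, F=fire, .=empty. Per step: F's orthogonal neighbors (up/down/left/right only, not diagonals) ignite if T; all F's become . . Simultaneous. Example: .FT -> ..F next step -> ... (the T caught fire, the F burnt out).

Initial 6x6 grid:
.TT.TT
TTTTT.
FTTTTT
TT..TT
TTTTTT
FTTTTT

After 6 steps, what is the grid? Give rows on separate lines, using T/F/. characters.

Step 1: 5 trees catch fire, 2 burn out
  .TT.TT
  FTTTT.
  .FTTTT
  FT..TT
  FTTTTT
  .FTTTT
Step 2: 5 trees catch fire, 5 burn out
  .TT.TT
  .FTTT.
  ..FTTT
  .F..TT
  .FTTTT
  ..FTTT
Step 3: 5 trees catch fire, 5 burn out
  .FT.TT
  ..FTT.
  ...FTT
  ....TT
  ..FTTT
  ...FTT
Step 4: 5 trees catch fire, 5 burn out
  ..F.TT
  ...FT.
  ....FT
  ....TT
  ...FTT
  ....FT
Step 5: 5 trees catch fire, 5 burn out
  ....TT
  ....F.
  .....F
  ....FT
  ....FT
  .....F
Step 6: 3 trees catch fire, 5 burn out
  ....FT
  ......
  ......
  .....F
  .....F
  ......

....FT
......
......
.....F
.....F
......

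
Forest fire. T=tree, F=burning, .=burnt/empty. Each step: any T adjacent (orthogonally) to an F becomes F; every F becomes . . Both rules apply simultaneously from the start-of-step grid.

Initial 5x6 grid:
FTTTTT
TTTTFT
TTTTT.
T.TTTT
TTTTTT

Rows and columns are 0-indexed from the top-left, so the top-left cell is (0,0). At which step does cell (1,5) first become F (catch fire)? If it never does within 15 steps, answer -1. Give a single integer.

Step 1: cell (1,5)='F' (+6 fires, +2 burnt)
  -> target ignites at step 1
Step 2: cell (1,5)='.' (+8 fires, +6 burnt)
Step 3: cell (1,5)='.' (+6 fires, +8 burnt)
Step 4: cell (1,5)='.' (+4 fires, +6 burnt)
Step 5: cell (1,5)='.' (+2 fires, +4 burnt)
Step 6: cell (1,5)='.' (+0 fires, +2 burnt)
  fire out at step 6

1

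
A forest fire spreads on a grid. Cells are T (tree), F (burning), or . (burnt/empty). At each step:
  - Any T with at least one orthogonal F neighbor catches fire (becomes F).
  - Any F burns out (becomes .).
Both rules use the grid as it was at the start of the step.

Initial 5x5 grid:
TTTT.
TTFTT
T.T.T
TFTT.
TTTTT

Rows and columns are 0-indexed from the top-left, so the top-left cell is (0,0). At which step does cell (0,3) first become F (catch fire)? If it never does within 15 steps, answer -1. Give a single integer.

Step 1: cell (0,3)='T' (+7 fires, +2 burnt)
Step 2: cell (0,3)='F' (+8 fires, +7 burnt)
  -> target ignites at step 2
Step 3: cell (0,3)='.' (+3 fires, +8 burnt)
Step 4: cell (0,3)='.' (+1 fires, +3 burnt)
Step 5: cell (0,3)='.' (+0 fires, +1 burnt)
  fire out at step 5

2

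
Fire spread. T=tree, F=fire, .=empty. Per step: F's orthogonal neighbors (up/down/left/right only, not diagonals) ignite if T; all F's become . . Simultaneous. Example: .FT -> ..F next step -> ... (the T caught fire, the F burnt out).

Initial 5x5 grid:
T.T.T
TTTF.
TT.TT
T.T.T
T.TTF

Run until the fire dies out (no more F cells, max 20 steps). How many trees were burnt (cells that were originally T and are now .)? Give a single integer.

Answer: 15

Derivation:
Step 1: +4 fires, +2 burnt (F count now 4)
Step 2: +4 fires, +4 burnt (F count now 4)
Step 3: +3 fires, +4 burnt (F count now 3)
Step 4: +2 fires, +3 burnt (F count now 2)
Step 5: +1 fires, +2 burnt (F count now 1)
Step 6: +1 fires, +1 burnt (F count now 1)
Step 7: +0 fires, +1 burnt (F count now 0)
Fire out after step 7
Initially T: 16, now '.': 24
Total burnt (originally-T cells now '.'): 15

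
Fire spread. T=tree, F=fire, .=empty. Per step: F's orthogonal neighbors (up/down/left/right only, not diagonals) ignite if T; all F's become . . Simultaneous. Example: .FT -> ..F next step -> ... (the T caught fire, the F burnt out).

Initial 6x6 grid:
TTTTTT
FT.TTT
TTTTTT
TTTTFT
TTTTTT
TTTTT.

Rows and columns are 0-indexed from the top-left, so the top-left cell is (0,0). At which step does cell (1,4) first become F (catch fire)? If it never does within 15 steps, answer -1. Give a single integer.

Step 1: cell (1,4)='T' (+7 fires, +2 burnt)
Step 2: cell (1,4)='F' (+10 fires, +7 burnt)
  -> target ignites at step 2
Step 3: cell (1,4)='.' (+9 fires, +10 burnt)
Step 4: cell (1,4)='.' (+5 fires, +9 burnt)
Step 5: cell (1,4)='.' (+1 fires, +5 burnt)
Step 6: cell (1,4)='.' (+0 fires, +1 burnt)
  fire out at step 6

2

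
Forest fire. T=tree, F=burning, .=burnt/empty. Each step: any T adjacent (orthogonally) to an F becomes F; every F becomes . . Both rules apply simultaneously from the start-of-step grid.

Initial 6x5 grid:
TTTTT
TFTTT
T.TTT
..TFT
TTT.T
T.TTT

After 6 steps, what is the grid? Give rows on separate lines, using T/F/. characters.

Step 1: 6 trees catch fire, 2 burn out
  TFTTT
  F.FTT
  T.TFT
  ..F.F
  TTT.T
  T.TTT
Step 2: 8 trees catch fire, 6 burn out
  F.FTT
  ...FT
  F.F.F
  .....
  TTF.F
  T.TTT
Step 3: 5 trees catch fire, 8 burn out
  ...FT
  ....F
  .....
  .....
  TF...
  T.FTF
Step 4: 3 trees catch fire, 5 burn out
  ....F
  .....
  .....
  .....
  F....
  T..F.
Step 5: 1 trees catch fire, 3 burn out
  .....
  .....
  .....
  .....
  .....
  F....
Step 6: 0 trees catch fire, 1 burn out
  .....
  .....
  .....
  .....
  .....
  .....

.....
.....
.....
.....
.....
.....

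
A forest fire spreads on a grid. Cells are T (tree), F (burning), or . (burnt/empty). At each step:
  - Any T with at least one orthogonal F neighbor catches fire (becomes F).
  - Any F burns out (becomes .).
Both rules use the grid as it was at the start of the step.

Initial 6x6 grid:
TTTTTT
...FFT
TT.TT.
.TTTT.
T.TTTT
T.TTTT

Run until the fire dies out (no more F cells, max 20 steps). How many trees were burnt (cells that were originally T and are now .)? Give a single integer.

Step 1: +5 fires, +2 burnt (F count now 5)
Step 2: +4 fires, +5 burnt (F count now 4)
Step 3: +4 fires, +4 burnt (F count now 4)
Step 4: +6 fires, +4 burnt (F count now 6)
Step 5: +3 fires, +6 burnt (F count now 3)
Step 6: +1 fires, +3 burnt (F count now 1)
Step 7: +0 fires, +1 burnt (F count now 0)
Fire out after step 7
Initially T: 25, now '.': 34
Total burnt (originally-T cells now '.'): 23

Answer: 23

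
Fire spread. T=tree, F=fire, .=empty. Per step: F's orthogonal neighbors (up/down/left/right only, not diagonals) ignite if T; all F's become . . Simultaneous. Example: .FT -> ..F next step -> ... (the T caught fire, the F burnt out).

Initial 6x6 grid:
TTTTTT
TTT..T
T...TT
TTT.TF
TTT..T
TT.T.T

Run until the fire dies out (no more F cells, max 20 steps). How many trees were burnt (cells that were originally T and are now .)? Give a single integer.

Step 1: +3 fires, +1 burnt (F count now 3)
Step 2: +3 fires, +3 burnt (F count now 3)
Step 3: +1 fires, +3 burnt (F count now 1)
Step 4: +1 fires, +1 burnt (F count now 1)
Step 5: +1 fires, +1 burnt (F count now 1)
Step 6: +1 fires, +1 burnt (F count now 1)
Step 7: +2 fires, +1 burnt (F count now 2)
Step 8: +2 fires, +2 burnt (F count now 2)
Step 9: +1 fires, +2 burnt (F count now 1)
Step 10: +1 fires, +1 burnt (F count now 1)
Step 11: +1 fires, +1 burnt (F count now 1)
Step 12: +2 fires, +1 burnt (F count now 2)
Step 13: +3 fires, +2 burnt (F count now 3)
Step 14: +2 fires, +3 burnt (F count now 2)
Step 15: +0 fires, +2 burnt (F count now 0)
Fire out after step 15
Initially T: 25, now '.': 35
Total burnt (originally-T cells now '.'): 24

Answer: 24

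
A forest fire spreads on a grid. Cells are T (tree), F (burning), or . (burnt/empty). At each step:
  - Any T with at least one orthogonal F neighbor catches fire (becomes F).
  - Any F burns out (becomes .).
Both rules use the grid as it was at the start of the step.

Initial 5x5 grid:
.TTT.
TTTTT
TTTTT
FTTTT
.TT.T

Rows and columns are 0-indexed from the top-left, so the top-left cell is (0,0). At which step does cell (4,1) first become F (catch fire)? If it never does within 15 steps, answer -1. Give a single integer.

Step 1: cell (4,1)='T' (+2 fires, +1 burnt)
Step 2: cell (4,1)='F' (+4 fires, +2 burnt)
  -> target ignites at step 2
Step 3: cell (4,1)='.' (+4 fires, +4 burnt)
Step 4: cell (4,1)='.' (+4 fires, +4 burnt)
Step 5: cell (4,1)='.' (+4 fires, +4 burnt)
Step 6: cell (4,1)='.' (+2 fires, +4 burnt)
Step 7: cell (4,1)='.' (+0 fires, +2 burnt)
  fire out at step 7

2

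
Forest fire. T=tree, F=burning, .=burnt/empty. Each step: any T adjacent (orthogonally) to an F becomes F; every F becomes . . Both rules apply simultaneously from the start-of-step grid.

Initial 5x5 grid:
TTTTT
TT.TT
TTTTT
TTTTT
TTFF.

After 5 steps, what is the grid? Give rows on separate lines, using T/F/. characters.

Step 1: 3 trees catch fire, 2 burn out
  TTTTT
  TT.TT
  TTTTT
  TTFFT
  TF...
Step 2: 5 trees catch fire, 3 burn out
  TTTTT
  TT.TT
  TTFFT
  TF..F
  F....
Step 3: 4 trees catch fire, 5 burn out
  TTTTT
  TT.FT
  TF..F
  F....
  .....
Step 4: 4 trees catch fire, 4 burn out
  TTTFT
  TF..F
  F....
  .....
  .....
Step 5: 4 trees catch fire, 4 burn out
  TFF.F
  F....
  .....
  .....
  .....

TFF.F
F....
.....
.....
.....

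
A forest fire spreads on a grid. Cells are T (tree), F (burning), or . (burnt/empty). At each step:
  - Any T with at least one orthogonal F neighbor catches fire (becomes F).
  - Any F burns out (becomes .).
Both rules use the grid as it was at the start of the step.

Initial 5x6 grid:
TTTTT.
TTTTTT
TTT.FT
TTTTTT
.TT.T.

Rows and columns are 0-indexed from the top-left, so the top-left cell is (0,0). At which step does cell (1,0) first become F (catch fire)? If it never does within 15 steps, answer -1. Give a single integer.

Step 1: cell (1,0)='T' (+3 fires, +1 burnt)
Step 2: cell (1,0)='T' (+6 fires, +3 burnt)
Step 3: cell (1,0)='T' (+3 fires, +6 burnt)
Step 4: cell (1,0)='T' (+5 fires, +3 burnt)
Step 5: cell (1,0)='F' (+5 fires, +5 burnt)
  -> target ignites at step 5
Step 6: cell (1,0)='.' (+2 fires, +5 burnt)
Step 7: cell (1,0)='.' (+0 fires, +2 burnt)
  fire out at step 7

5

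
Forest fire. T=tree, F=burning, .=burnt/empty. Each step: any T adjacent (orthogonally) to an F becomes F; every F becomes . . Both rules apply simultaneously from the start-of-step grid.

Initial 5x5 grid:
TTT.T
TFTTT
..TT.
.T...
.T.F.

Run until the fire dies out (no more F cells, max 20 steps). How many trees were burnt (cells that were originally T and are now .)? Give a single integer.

Answer: 10

Derivation:
Step 1: +3 fires, +2 burnt (F count now 3)
Step 2: +4 fires, +3 burnt (F count now 4)
Step 3: +2 fires, +4 burnt (F count now 2)
Step 4: +1 fires, +2 burnt (F count now 1)
Step 5: +0 fires, +1 burnt (F count now 0)
Fire out after step 5
Initially T: 12, now '.': 23
Total burnt (originally-T cells now '.'): 10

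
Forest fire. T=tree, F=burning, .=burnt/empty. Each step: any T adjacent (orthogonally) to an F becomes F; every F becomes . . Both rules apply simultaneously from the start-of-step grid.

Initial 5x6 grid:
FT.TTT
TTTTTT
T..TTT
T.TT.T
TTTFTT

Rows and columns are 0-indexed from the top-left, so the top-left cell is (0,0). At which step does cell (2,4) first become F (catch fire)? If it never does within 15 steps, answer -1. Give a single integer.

Step 1: cell (2,4)='T' (+5 fires, +2 burnt)
Step 2: cell (2,4)='T' (+6 fires, +5 burnt)
Step 3: cell (2,4)='F' (+6 fires, +6 burnt)
  -> target ignites at step 3
Step 4: cell (2,4)='.' (+3 fires, +6 burnt)
Step 5: cell (2,4)='.' (+2 fires, +3 burnt)
Step 6: cell (2,4)='.' (+1 fires, +2 burnt)
Step 7: cell (2,4)='.' (+0 fires, +1 burnt)
  fire out at step 7

3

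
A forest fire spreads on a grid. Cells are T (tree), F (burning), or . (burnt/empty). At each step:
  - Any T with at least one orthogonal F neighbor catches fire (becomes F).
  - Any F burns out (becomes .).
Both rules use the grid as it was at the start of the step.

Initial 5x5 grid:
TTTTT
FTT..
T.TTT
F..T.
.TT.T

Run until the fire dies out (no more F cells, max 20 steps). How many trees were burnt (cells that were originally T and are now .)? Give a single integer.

Answer: 12

Derivation:
Step 1: +3 fires, +2 burnt (F count now 3)
Step 2: +2 fires, +3 burnt (F count now 2)
Step 3: +2 fires, +2 burnt (F count now 2)
Step 4: +2 fires, +2 burnt (F count now 2)
Step 5: +3 fires, +2 burnt (F count now 3)
Step 6: +0 fires, +3 burnt (F count now 0)
Fire out after step 6
Initially T: 15, now '.': 22
Total burnt (originally-T cells now '.'): 12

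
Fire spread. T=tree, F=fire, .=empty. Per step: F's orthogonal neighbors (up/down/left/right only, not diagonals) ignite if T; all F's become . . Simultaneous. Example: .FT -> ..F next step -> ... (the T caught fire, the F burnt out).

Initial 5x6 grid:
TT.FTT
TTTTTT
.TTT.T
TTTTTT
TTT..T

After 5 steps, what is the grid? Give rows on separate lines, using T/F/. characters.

Step 1: 2 trees catch fire, 1 burn out
  TT..FT
  TTTFTT
  .TTT.T
  TTTTTT
  TTT..T
Step 2: 4 trees catch fire, 2 burn out
  TT...F
  TTF.FT
  .TTF.T
  TTTTTT
  TTT..T
Step 3: 4 trees catch fire, 4 burn out
  TT....
  TF...F
  .TF..T
  TTTFTT
  TTT..T
Step 4: 6 trees catch fire, 4 burn out
  TF....
  F.....
  .F...F
  TTF.FT
  TTT..T
Step 5: 4 trees catch fire, 6 burn out
  F.....
  ......
  ......
  TF...F
  TTF..T

F.....
......
......
TF...F
TTF..T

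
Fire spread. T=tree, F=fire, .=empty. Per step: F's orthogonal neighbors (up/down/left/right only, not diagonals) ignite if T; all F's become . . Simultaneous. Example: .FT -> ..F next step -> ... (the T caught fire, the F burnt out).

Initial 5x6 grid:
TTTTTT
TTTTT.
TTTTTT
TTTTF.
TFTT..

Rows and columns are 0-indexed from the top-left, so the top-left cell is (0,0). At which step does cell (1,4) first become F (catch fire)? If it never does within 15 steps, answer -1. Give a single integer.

Step 1: cell (1,4)='T' (+5 fires, +2 burnt)
Step 2: cell (1,4)='F' (+7 fires, +5 burnt)
  -> target ignites at step 2
Step 3: cell (1,4)='.' (+5 fires, +7 burnt)
Step 4: cell (1,4)='.' (+5 fires, +5 burnt)
Step 5: cell (1,4)='.' (+2 fires, +5 burnt)
Step 6: cell (1,4)='.' (+0 fires, +2 burnt)
  fire out at step 6

2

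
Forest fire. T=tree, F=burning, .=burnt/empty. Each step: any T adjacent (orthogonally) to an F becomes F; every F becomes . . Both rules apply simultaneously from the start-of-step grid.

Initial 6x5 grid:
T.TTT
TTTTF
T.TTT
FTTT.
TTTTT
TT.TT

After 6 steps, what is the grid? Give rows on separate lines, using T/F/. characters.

Step 1: 6 trees catch fire, 2 burn out
  T.TTF
  TTTF.
  F.TTF
  .FTT.
  FTTTT
  TT.TT
Step 2: 7 trees catch fire, 6 burn out
  T.TF.
  FTF..
  ..TF.
  ..FT.
  .FTTT
  FT.TT
Step 3: 7 trees catch fire, 7 burn out
  F.F..
  .F...
  ..F..
  ...F.
  ..FTT
  .F.TT
Step 4: 1 trees catch fire, 7 burn out
  .....
  .....
  .....
  .....
  ...FT
  ...TT
Step 5: 2 trees catch fire, 1 burn out
  .....
  .....
  .....
  .....
  ....F
  ...FT
Step 6: 1 trees catch fire, 2 burn out
  .....
  .....
  .....
  .....
  .....
  ....F

.....
.....
.....
.....
.....
....F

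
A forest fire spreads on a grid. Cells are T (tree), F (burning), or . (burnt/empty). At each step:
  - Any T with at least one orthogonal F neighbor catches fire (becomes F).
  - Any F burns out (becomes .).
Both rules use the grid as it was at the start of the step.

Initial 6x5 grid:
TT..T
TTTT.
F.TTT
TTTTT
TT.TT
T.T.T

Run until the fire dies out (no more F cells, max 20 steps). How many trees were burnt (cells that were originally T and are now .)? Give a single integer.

Answer: 20

Derivation:
Step 1: +2 fires, +1 burnt (F count now 2)
Step 2: +4 fires, +2 burnt (F count now 4)
Step 3: +5 fires, +4 burnt (F count now 5)
Step 4: +3 fires, +5 burnt (F count now 3)
Step 5: +3 fires, +3 burnt (F count now 3)
Step 6: +2 fires, +3 burnt (F count now 2)
Step 7: +1 fires, +2 burnt (F count now 1)
Step 8: +0 fires, +1 burnt (F count now 0)
Fire out after step 8
Initially T: 22, now '.': 28
Total burnt (originally-T cells now '.'): 20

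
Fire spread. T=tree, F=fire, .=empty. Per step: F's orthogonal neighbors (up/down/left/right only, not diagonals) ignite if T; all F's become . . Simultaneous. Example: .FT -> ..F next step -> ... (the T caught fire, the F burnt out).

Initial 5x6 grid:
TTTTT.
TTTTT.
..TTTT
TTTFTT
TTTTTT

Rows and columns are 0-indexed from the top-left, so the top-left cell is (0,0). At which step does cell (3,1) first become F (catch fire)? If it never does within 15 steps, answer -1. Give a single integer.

Step 1: cell (3,1)='T' (+4 fires, +1 burnt)
Step 2: cell (3,1)='F' (+7 fires, +4 burnt)
  -> target ignites at step 2
Step 3: cell (3,1)='.' (+7 fires, +7 burnt)
Step 4: cell (3,1)='.' (+4 fires, +7 burnt)
Step 5: cell (3,1)='.' (+2 fires, +4 burnt)
Step 6: cell (3,1)='.' (+1 fires, +2 burnt)
Step 7: cell (3,1)='.' (+0 fires, +1 burnt)
  fire out at step 7

2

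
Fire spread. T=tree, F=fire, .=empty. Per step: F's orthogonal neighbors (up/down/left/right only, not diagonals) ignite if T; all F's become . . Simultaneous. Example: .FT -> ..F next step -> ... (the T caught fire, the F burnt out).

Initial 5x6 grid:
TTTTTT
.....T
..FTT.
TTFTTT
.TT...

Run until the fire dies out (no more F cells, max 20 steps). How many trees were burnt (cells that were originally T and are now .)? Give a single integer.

Step 1: +4 fires, +2 burnt (F count now 4)
Step 2: +4 fires, +4 burnt (F count now 4)
Step 3: +1 fires, +4 burnt (F count now 1)
Step 4: +0 fires, +1 burnt (F count now 0)
Fire out after step 4
Initially T: 16, now '.': 23
Total burnt (originally-T cells now '.'): 9

Answer: 9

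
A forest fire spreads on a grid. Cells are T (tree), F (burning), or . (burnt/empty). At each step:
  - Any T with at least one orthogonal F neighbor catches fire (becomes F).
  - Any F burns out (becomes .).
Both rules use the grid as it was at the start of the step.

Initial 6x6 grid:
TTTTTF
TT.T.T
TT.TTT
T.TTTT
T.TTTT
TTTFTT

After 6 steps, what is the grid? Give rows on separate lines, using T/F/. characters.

Step 1: 5 trees catch fire, 2 burn out
  TTTTF.
  TT.T.F
  TT.TTT
  T.TTTT
  T.TFTT
  TTF.FT
Step 2: 7 trees catch fire, 5 burn out
  TTTF..
  TT.T..
  TT.TTF
  T.TFTT
  T.F.FT
  TF...F
Step 3: 9 trees catch fire, 7 burn out
  TTF...
  TT.F..
  TT.FF.
  T.F.FF
  T....F
  F.....
Step 4: 2 trees catch fire, 9 burn out
  TF....
  TT....
  TT....
  T.....
  F.....
  ......
Step 5: 3 trees catch fire, 2 burn out
  F.....
  TF....
  TT....
  F.....
  ......
  ......
Step 6: 3 trees catch fire, 3 burn out
  ......
  F.....
  FF....
  ......
  ......
  ......

......
F.....
FF....
......
......
......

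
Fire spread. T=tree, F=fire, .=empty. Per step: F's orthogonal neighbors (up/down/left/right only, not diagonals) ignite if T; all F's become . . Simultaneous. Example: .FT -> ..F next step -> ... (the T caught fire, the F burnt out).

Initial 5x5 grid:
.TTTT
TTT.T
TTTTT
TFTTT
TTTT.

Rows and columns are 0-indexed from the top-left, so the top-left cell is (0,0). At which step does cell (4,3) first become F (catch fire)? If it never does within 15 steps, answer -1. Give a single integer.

Step 1: cell (4,3)='T' (+4 fires, +1 burnt)
Step 2: cell (4,3)='T' (+6 fires, +4 burnt)
Step 3: cell (4,3)='F' (+6 fires, +6 burnt)
  -> target ignites at step 3
Step 4: cell (4,3)='.' (+2 fires, +6 burnt)
Step 5: cell (4,3)='.' (+2 fires, +2 burnt)
Step 6: cell (4,3)='.' (+1 fires, +2 burnt)
Step 7: cell (4,3)='.' (+0 fires, +1 burnt)
  fire out at step 7

3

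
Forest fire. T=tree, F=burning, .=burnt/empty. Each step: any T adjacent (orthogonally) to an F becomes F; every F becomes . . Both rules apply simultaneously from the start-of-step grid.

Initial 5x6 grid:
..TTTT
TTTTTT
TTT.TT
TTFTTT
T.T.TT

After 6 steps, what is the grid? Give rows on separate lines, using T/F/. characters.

Step 1: 4 trees catch fire, 1 burn out
  ..TTTT
  TTTTTT
  TTF.TT
  TF.FTT
  T.F.TT
Step 2: 4 trees catch fire, 4 burn out
  ..TTTT
  TTFTTT
  TF..TT
  F...FT
  T...TT
Step 3: 8 trees catch fire, 4 burn out
  ..FTTT
  TF.FTT
  F...FT
  .....F
  F...FT
Step 4: 5 trees catch fire, 8 burn out
  ...FTT
  F...FT
  .....F
  ......
  .....F
Step 5: 2 trees catch fire, 5 burn out
  ....FT
  .....F
  ......
  ......
  ......
Step 6: 1 trees catch fire, 2 burn out
  .....F
  ......
  ......
  ......
  ......

.....F
......
......
......
......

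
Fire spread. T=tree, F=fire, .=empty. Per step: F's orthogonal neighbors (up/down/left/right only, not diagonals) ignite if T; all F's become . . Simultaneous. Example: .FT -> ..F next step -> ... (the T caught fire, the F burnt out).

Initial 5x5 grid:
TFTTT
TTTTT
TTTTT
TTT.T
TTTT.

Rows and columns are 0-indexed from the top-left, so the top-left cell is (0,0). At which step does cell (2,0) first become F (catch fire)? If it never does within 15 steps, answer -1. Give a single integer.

Step 1: cell (2,0)='T' (+3 fires, +1 burnt)
Step 2: cell (2,0)='T' (+4 fires, +3 burnt)
Step 3: cell (2,0)='F' (+5 fires, +4 burnt)
  -> target ignites at step 3
Step 4: cell (2,0)='.' (+5 fires, +5 burnt)
Step 5: cell (2,0)='.' (+3 fires, +5 burnt)
Step 6: cell (2,0)='.' (+2 fires, +3 burnt)
Step 7: cell (2,0)='.' (+0 fires, +2 burnt)
  fire out at step 7

3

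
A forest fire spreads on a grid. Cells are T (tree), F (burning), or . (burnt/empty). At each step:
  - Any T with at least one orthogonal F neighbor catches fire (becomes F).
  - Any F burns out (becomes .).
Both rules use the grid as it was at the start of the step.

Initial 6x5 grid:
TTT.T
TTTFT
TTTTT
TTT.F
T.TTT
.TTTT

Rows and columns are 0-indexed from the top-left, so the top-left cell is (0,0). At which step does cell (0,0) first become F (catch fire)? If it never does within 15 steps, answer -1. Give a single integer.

Step 1: cell (0,0)='T' (+5 fires, +2 burnt)
Step 2: cell (0,0)='T' (+6 fires, +5 burnt)
Step 3: cell (0,0)='T' (+6 fires, +6 burnt)
Step 4: cell (0,0)='F' (+4 fires, +6 burnt)
  -> target ignites at step 4
Step 5: cell (0,0)='.' (+2 fires, +4 burnt)
Step 6: cell (0,0)='.' (+1 fires, +2 burnt)
Step 7: cell (0,0)='.' (+0 fires, +1 burnt)
  fire out at step 7

4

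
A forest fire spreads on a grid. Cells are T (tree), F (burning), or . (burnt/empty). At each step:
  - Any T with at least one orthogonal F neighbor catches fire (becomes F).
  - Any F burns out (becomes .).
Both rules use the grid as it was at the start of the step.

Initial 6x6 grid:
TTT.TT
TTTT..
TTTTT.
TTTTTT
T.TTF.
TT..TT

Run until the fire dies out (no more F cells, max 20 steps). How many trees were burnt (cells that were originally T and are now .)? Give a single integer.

Answer: 25

Derivation:
Step 1: +3 fires, +1 burnt (F count now 3)
Step 2: +5 fires, +3 burnt (F count now 5)
Step 3: +2 fires, +5 burnt (F count now 2)
Step 4: +3 fires, +2 burnt (F count now 3)
Step 5: +3 fires, +3 burnt (F count now 3)
Step 6: +4 fires, +3 burnt (F count now 4)
Step 7: +3 fires, +4 burnt (F count now 3)
Step 8: +2 fires, +3 burnt (F count now 2)
Step 9: +0 fires, +2 burnt (F count now 0)
Fire out after step 9
Initially T: 27, now '.': 34
Total burnt (originally-T cells now '.'): 25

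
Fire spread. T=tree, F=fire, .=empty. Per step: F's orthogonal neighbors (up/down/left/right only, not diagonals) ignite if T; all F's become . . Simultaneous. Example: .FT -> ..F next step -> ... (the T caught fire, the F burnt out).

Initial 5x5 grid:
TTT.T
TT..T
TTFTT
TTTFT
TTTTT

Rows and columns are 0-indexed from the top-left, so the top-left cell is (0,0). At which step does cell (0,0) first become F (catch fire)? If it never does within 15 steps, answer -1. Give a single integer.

Step 1: cell (0,0)='T' (+5 fires, +2 burnt)
Step 2: cell (0,0)='T' (+6 fires, +5 burnt)
Step 3: cell (0,0)='T' (+5 fires, +6 burnt)
Step 4: cell (0,0)='F' (+4 fires, +5 burnt)
  -> target ignites at step 4
Step 5: cell (0,0)='.' (+0 fires, +4 burnt)
  fire out at step 5

4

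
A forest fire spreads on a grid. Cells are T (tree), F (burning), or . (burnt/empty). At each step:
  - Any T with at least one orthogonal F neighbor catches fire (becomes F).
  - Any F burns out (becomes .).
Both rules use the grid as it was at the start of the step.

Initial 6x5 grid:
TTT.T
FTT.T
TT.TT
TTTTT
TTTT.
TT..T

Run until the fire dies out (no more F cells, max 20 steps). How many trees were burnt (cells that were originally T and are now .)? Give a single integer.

Step 1: +3 fires, +1 burnt (F count now 3)
Step 2: +4 fires, +3 burnt (F count now 4)
Step 3: +3 fires, +4 burnt (F count now 3)
Step 4: +3 fires, +3 burnt (F count now 3)
Step 5: +3 fires, +3 burnt (F count now 3)
Step 6: +3 fires, +3 burnt (F count now 3)
Step 7: +1 fires, +3 burnt (F count now 1)
Step 8: +1 fires, +1 burnt (F count now 1)
Step 9: +1 fires, +1 burnt (F count now 1)
Step 10: +0 fires, +1 burnt (F count now 0)
Fire out after step 10
Initially T: 23, now '.': 29
Total burnt (originally-T cells now '.'): 22

Answer: 22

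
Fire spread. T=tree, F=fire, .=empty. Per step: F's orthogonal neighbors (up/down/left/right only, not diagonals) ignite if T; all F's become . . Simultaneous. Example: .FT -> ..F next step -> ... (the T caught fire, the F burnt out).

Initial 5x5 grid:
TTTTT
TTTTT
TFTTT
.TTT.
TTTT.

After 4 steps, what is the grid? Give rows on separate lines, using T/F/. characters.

Step 1: 4 trees catch fire, 1 burn out
  TTTTT
  TFTTT
  F.FTT
  .FTT.
  TTTT.
Step 2: 6 trees catch fire, 4 burn out
  TFTTT
  F.FTT
  ...FT
  ..FT.
  TFTT.
Step 3: 7 trees catch fire, 6 burn out
  F.FTT
  ...FT
  ....F
  ...F.
  F.FT.
Step 4: 3 trees catch fire, 7 burn out
  ...FT
  ....F
  .....
  .....
  ...F.

...FT
....F
.....
.....
...F.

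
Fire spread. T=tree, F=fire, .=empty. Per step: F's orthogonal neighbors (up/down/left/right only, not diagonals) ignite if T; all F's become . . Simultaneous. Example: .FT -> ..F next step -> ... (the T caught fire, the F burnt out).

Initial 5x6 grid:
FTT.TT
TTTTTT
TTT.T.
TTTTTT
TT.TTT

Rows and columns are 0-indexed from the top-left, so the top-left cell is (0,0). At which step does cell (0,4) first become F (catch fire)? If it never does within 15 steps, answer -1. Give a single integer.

Step 1: cell (0,4)='T' (+2 fires, +1 burnt)
Step 2: cell (0,4)='T' (+3 fires, +2 burnt)
Step 3: cell (0,4)='T' (+3 fires, +3 burnt)
Step 4: cell (0,4)='T' (+4 fires, +3 burnt)
Step 5: cell (0,4)='T' (+3 fires, +4 burnt)
Step 6: cell (0,4)='F' (+4 fires, +3 burnt)
  -> target ignites at step 6
Step 7: cell (0,4)='.' (+3 fires, +4 burnt)
Step 8: cell (0,4)='.' (+2 fires, +3 burnt)
Step 9: cell (0,4)='.' (+1 fires, +2 burnt)
Step 10: cell (0,4)='.' (+0 fires, +1 burnt)
  fire out at step 10

6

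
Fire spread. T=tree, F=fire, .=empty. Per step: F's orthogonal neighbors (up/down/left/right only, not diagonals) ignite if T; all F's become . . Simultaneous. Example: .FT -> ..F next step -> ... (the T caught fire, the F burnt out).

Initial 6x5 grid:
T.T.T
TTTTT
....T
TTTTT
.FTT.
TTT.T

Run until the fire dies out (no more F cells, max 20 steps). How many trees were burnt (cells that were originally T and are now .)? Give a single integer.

Answer: 19

Derivation:
Step 1: +3 fires, +1 burnt (F count now 3)
Step 2: +5 fires, +3 burnt (F count now 5)
Step 3: +1 fires, +5 burnt (F count now 1)
Step 4: +1 fires, +1 burnt (F count now 1)
Step 5: +1 fires, +1 burnt (F count now 1)
Step 6: +1 fires, +1 burnt (F count now 1)
Step 7: +2 fires, +1 burnt (F count now 2)
Step 8: +1 fires, +2 burnt (F count now 1)
Step 9: +2 fires, +1 burnt (F count now 2)
Step 10: +1 fires, +2 burnt (F count now 1)
Step 11: +1 fires, +1 burnt (F count now 1)
Step 12: +0 fires, +1 burnt (F count now 0)
Fire out after step 12
Initially T: 20, now '.': 29
Total burnt (originally-T cells now '.'): 19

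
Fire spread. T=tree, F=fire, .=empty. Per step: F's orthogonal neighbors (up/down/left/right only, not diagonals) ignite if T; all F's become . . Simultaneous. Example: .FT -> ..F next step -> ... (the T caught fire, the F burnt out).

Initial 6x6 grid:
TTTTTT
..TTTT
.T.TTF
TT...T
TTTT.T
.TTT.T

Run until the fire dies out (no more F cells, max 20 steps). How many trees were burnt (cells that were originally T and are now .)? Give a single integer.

Step 1: +3 fires, +1 burnt (F count now 3)
Step 2: +4 fires, +3 burnt (F count now 4)
Step 3: +3 fires, +4 burnt (F count now 3)
Step 4: +2 fires, +3 burnt (F count now 2)
Step 5: +1 fires, +2 burnt (F count now 1)
Step 6: +1 fires, +1 burnt (F count now 1)
Step 7: +1 fires, +1 burnt (F count now 1)
Step 8: +0 fires, +1 burnt (F count now 0)
Fire out after step 8
Initially T: 25, now '.': 26
Total burnt (originally-T cells now '.'): 15

Answer: 15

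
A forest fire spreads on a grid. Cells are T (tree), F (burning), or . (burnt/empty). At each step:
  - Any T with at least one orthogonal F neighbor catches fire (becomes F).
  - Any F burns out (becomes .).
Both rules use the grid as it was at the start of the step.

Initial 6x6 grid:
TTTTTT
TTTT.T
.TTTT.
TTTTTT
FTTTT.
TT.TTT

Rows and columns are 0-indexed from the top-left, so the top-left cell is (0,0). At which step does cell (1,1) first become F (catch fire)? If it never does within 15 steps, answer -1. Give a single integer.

Step 1: cell (1,1)='T' (+3 fires, +1 burnt)
Step 2: cell (1,1)='T' (+3 fires, +3 burnt)
Step 3: cell (1,1)='T' (+3 fires, +3 burnt)
Step 4: cell (1,1)='F' (+5 fires, +3 burnt)
  -> target ignites at step 4
Step 5: cell (1,1)='.' (+6 fires, +5 burnt)
Step 6: cell (1,1)='.' (+6 fires, +6 burnt)
Step 7: cell (1,1)='.' (+1 fires, +6 burnt)
Step 8: cell (1,1)='.' (+1 fires, +1 burnt)
Step 9: cell (1,1)='.' (+1 fires, +1 burnt)
Step 10: cell (1,1)='.' (+1 fires, +1 burnt)
Step 11: cell (1,1)='.' (+0 fires, +1 burnt)
  fire out at step 11

4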